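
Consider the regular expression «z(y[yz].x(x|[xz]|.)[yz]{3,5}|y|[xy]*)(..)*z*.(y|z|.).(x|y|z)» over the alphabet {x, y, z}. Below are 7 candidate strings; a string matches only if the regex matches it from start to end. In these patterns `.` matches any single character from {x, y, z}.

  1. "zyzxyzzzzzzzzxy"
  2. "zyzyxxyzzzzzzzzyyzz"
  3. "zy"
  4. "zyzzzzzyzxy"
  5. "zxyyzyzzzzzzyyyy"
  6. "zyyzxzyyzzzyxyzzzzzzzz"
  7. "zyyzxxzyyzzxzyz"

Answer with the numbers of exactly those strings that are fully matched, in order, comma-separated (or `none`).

1 → match
2 → match
3 → no match
4 → match
5 → match
6 → match
7 → match

1, 2, 4, 5, 6, 7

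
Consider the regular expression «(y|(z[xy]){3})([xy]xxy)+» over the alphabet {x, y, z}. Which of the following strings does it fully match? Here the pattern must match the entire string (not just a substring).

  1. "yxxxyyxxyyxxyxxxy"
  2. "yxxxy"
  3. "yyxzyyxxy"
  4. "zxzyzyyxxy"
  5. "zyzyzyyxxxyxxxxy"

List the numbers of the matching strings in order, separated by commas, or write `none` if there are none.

1 → match
2 → match
3 → no match
4 → match
5 → no match

1, 2, 4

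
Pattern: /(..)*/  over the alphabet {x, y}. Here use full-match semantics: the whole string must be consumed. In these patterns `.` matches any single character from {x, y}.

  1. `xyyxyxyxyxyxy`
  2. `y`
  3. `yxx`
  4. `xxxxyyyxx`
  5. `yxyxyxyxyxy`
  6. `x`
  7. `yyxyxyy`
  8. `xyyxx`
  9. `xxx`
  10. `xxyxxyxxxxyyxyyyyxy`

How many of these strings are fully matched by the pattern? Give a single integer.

1 → no match
2 → no match
3 → no match
4 → no match
5 → no match
6 → no match
7 → no match
8 → no match
9 → no match
10 → no match
Total matched: 0

0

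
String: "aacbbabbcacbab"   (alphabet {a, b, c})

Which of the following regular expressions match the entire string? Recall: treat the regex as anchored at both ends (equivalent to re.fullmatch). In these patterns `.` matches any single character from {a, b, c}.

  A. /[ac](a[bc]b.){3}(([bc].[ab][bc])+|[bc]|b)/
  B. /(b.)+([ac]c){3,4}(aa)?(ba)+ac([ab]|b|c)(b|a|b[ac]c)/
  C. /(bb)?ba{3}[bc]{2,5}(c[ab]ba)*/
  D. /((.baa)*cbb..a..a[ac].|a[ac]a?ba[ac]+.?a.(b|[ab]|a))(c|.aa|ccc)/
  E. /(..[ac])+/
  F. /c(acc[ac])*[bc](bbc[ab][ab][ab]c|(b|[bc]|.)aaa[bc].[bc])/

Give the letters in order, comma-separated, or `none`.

A → match
B → no match — must start with "b"
C → no match
D → no match
E → no match
F → no match — must start with "c"

A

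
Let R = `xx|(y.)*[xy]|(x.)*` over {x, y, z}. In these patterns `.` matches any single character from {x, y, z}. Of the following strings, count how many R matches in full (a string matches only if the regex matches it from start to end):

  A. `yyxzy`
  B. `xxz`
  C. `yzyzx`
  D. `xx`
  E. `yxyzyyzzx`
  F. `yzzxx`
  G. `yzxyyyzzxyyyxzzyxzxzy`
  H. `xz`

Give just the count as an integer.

A. `yyxzy` → no match
B. `xxz` → no match
C. `yzyzx` → match
D. `xx` → match
E. `yxyzyyzzx` → no match
F. `yzzxx` → no match
G → no match
H. `xz` → match
Total matched: 3

3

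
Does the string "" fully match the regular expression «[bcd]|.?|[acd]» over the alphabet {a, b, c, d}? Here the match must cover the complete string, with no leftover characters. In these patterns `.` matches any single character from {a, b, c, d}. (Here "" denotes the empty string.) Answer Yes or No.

Yes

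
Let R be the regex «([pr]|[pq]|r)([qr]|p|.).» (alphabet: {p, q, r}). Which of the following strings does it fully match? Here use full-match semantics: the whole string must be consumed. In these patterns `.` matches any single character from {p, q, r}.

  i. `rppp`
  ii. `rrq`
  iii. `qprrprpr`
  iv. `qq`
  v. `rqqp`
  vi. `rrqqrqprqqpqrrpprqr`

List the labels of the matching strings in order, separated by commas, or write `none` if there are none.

i → no match
ii → match
iii → no match
iv → no match
v → no match
vi → no match

ii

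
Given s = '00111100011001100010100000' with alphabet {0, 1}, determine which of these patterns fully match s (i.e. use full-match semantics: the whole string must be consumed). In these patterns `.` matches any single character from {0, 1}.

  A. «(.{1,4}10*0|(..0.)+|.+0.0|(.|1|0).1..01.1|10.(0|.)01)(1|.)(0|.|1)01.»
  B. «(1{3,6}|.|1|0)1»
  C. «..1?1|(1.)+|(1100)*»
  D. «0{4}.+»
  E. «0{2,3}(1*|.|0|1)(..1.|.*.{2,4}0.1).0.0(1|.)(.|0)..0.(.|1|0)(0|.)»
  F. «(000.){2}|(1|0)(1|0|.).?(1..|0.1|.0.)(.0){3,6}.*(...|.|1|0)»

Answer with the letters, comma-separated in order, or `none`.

E

A → no match
B → no match — must end with '1'
C → no match
D → no match
E → match
F → no match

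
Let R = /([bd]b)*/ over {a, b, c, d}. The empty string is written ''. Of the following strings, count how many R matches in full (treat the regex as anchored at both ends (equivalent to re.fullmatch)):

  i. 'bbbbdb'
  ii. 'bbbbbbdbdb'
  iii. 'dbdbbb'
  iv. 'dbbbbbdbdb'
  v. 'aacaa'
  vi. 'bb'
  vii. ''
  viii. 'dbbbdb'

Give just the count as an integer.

i → match
ii → match
iii → match
iv → match
v → no match
vi → match
vii → match
viii → match
Total matched: 7

7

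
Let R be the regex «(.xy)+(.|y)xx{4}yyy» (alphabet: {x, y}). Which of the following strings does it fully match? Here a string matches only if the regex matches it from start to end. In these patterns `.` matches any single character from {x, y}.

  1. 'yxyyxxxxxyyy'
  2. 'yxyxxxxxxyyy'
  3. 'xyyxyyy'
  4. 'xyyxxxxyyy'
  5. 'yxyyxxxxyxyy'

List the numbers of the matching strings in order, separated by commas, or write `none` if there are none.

1 → match
2 → match
3 → no match
4 → no match
5 → no match — must end with 'xyyy'

1, 2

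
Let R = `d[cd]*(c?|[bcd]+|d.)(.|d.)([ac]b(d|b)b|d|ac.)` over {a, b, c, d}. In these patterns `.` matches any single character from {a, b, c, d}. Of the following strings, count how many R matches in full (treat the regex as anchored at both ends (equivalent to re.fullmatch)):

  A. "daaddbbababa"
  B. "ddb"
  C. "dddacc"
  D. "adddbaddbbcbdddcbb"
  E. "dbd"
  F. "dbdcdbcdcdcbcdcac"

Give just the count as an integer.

A → no match
B → no match
C → match
D → no match — must start with "d"
E → match
F → no match
Total matched: 2

2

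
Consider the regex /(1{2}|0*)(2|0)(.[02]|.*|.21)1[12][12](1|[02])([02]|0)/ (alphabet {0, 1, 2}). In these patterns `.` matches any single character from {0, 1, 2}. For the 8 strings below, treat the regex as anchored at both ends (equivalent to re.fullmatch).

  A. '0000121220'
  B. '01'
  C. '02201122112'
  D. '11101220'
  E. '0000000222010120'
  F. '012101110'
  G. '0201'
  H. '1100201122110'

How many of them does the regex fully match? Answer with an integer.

0

A → no match
B → no match
C → no match
D → no match
E → no match
F → no match
G → no match
H → no match
Total matched: 0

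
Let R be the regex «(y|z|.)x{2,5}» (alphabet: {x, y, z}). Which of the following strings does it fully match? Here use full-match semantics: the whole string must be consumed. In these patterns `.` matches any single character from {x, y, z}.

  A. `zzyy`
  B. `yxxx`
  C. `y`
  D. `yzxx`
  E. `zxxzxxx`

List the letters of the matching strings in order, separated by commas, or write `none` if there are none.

A → no match — must end with `x`
B → match
C → no match — must end with `x`
D → no match
E → no match

B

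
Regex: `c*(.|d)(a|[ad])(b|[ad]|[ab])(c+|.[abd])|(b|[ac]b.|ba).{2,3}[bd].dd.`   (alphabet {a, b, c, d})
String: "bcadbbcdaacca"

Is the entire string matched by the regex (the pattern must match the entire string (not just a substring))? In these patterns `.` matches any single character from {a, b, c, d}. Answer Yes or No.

No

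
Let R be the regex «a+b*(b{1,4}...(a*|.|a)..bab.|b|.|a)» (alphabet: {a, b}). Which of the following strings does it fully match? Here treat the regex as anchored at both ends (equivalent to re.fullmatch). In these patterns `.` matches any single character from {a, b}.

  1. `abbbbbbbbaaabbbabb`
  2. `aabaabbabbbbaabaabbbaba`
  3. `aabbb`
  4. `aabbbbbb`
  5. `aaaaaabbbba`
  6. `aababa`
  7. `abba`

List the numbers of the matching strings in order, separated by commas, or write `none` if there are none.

1 → match
2 → no match
3 → match
4 → match
5 → match
6 → no match
7 → match

1, 3, 4, 5, 7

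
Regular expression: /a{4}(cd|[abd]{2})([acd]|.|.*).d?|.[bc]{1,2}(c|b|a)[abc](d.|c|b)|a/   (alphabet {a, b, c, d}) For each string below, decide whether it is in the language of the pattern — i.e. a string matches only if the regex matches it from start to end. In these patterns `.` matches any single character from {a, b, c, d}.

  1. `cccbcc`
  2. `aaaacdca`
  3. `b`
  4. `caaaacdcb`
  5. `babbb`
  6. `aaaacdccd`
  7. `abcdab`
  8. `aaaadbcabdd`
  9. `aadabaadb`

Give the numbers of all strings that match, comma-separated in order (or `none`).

1 → match
2 → match
3 → no match
4 → no match
5 → no match
6 → match
7 → no match
8 → match
9 → no match

1, 2, 6, 8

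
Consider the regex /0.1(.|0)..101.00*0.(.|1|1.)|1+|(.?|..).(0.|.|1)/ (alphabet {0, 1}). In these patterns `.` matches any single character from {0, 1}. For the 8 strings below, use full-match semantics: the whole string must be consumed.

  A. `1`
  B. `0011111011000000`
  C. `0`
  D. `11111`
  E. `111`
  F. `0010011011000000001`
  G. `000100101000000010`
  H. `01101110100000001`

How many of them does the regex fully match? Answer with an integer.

A → match
B → match
C → no match
D → match
E → match
F → match
G → no match
H → match
Total matched: 6

6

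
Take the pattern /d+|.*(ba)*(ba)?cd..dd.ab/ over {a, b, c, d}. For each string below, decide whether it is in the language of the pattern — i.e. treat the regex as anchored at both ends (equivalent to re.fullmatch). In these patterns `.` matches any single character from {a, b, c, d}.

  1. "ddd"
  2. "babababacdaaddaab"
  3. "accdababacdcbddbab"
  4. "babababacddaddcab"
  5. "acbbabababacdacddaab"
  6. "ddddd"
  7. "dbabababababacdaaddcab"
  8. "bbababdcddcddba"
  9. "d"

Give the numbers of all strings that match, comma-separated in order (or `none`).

1, 2, 3, 4, 5, 6, 7, 9

1. "ddd" → match
2 → match
3 → match
4 → match
5 → match
6. "ddddd" → match
7 → match
8 → no match
9. "d" → match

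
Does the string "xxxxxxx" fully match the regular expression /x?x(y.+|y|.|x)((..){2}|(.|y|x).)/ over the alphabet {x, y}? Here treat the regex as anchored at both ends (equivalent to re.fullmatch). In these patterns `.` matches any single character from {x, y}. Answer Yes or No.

Yes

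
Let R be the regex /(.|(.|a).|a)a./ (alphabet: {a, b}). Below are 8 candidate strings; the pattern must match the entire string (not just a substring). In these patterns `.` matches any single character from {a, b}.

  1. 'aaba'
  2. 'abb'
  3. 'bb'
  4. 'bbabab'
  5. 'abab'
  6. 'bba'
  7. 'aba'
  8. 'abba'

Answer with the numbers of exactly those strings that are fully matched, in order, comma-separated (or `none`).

1 → no match
2 → no match
3 → no match
4 → no match
5 → match
6 → no match
7 → no match
8 → no match

5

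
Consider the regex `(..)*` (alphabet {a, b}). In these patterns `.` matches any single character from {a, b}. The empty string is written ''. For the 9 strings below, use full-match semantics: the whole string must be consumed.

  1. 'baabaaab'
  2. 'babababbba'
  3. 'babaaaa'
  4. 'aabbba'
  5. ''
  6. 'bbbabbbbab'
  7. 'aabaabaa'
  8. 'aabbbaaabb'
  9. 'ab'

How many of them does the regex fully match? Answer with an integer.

8

1 → match
2 → match
3 → no match
4 → match
5 → match
6 → match
7 → match
8 → match
9 → match
Total matched: 8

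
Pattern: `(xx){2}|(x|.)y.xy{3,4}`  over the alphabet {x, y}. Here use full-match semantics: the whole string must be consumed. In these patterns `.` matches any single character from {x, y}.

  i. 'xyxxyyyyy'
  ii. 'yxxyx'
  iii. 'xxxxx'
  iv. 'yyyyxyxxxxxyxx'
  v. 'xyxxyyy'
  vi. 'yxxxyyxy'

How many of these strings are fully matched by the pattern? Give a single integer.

i. 'xyxxyyyyy' → no match
ii. 'yxxyx' → no match
iii. 'xxxxx' → no match
iv → no match
v. 'xyxxyyy' → match
vi. 'yxxxyyxy' → no match
Total matched: 1

1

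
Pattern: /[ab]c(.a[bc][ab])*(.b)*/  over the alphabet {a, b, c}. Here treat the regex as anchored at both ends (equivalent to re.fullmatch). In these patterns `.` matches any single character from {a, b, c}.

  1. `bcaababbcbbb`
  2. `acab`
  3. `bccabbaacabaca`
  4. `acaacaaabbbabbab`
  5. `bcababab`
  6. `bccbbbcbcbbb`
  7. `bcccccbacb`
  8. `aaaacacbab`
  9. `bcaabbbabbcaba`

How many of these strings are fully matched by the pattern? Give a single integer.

1 → match
2 → match
3 → match
4 → match
5 → match
6 → match
7 → no match
8 → no match
9 → match
Total matched: 7

7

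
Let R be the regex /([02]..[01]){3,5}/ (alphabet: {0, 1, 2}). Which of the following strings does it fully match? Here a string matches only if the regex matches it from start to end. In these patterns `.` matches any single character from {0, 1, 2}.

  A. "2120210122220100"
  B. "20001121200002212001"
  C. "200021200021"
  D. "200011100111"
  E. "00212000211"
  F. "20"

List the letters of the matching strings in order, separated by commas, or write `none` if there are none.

A → no match
B → no match
C. "200021200021" → match
D. "200011100111" → no match
E. "00212000211" → no match
F. "20" → no match

C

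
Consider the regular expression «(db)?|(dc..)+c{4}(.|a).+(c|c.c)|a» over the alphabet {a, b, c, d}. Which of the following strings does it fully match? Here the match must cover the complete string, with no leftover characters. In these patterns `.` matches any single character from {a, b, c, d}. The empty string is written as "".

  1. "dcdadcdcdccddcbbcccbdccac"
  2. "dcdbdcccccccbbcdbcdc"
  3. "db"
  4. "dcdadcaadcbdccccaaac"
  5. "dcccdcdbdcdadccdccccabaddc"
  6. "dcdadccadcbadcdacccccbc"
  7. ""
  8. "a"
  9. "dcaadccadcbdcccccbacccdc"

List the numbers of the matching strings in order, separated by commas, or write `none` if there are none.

1 → no match
2 → match
3 → match
4 → match
5 → match
6 → match
7 → match
8 → match
9 → match

2, 3, 4, 5, 6, 7, 8, 9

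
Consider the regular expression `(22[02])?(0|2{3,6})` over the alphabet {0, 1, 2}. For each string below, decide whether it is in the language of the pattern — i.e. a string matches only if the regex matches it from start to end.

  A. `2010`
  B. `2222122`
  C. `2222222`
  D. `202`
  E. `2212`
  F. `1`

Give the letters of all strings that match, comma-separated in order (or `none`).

C

A → no match
B → no match
C → match
D → no match
E → no match
F → no match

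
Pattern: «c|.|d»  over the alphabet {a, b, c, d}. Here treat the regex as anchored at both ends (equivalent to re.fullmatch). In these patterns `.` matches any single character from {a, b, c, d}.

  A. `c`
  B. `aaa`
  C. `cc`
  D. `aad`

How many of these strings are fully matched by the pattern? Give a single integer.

A. `c` → match
B. `aaa` → no match
C. `cc` → no match
D. `aad` → no match
Total matched: 1

1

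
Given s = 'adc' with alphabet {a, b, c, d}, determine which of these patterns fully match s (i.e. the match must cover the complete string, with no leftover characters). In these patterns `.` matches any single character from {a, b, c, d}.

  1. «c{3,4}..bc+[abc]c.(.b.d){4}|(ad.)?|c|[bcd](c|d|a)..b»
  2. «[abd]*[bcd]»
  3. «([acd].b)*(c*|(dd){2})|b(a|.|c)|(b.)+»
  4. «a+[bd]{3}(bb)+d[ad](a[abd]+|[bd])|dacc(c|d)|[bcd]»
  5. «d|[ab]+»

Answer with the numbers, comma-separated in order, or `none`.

1, 2

1 → match
2 → match
3 → no match
4 → no match
5 → no match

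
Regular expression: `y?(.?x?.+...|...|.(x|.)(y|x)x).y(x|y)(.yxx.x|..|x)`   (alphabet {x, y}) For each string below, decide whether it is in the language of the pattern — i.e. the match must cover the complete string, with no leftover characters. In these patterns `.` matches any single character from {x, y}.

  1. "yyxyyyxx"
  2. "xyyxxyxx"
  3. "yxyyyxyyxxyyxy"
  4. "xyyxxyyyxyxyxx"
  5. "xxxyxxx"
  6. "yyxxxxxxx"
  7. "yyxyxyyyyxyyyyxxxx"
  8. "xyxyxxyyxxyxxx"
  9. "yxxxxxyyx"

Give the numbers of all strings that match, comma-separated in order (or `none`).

1 → match
2 → match
3 → match
4 → match
5 → no match
6 → no match
7 → match
8 → match
9 → match

1, 2, 3, 4, 7, 8, 9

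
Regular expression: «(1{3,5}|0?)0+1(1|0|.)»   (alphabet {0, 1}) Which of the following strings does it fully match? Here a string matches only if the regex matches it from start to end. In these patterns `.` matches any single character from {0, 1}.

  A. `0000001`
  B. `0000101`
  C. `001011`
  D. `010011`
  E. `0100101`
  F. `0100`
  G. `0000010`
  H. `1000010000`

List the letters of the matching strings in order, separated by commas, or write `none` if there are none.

A → no match
B → no match
C → no match
D → no match
E → no match
F → no match
G → match
H → no match

G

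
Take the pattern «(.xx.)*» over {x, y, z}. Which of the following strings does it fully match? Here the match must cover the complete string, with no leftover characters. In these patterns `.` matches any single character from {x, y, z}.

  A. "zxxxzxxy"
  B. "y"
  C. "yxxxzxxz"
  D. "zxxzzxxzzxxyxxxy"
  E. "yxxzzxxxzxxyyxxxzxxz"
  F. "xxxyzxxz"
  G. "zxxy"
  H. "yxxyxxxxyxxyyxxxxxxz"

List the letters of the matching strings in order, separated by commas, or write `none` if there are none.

A. "zxxxzxxy" → match
B. "y" → no match
C. "yxxxzxxz" → match
D → match
E → match
F. "xxxyzxxz" → match
G. "zxxy" → match
H → match

A, C, D, E, F, G, H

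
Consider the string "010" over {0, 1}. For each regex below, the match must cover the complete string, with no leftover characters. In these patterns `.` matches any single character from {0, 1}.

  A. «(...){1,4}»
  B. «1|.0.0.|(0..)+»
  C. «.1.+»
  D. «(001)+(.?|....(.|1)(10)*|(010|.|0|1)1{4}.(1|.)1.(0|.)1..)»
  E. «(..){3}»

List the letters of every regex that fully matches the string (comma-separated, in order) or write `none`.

A → match
B → match
C → match
D → no match — must start with "001"
E → no match

A, B, C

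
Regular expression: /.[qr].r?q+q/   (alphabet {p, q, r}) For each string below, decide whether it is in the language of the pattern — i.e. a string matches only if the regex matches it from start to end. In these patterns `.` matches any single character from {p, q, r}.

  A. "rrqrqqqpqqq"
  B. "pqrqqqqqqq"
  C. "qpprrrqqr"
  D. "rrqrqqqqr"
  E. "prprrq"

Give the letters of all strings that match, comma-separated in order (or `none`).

A → no match
B → match
C → no match — must end with "qq"
D → no match — must end with "qq"
E → no match — must end with "qq"

B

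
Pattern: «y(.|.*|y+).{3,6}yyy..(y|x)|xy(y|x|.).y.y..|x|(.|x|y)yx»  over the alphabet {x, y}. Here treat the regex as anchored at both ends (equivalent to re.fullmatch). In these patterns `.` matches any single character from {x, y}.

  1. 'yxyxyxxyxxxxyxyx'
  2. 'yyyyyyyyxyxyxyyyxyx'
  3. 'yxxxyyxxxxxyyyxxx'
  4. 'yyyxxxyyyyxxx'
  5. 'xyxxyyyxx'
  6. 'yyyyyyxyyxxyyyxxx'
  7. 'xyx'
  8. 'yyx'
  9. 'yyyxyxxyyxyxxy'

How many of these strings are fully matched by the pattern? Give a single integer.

1 → no match
2 → match
3 → match
4 → match
5 → match
6 → match
7 → match
8 → match
9 → no match
Total matched: 7

7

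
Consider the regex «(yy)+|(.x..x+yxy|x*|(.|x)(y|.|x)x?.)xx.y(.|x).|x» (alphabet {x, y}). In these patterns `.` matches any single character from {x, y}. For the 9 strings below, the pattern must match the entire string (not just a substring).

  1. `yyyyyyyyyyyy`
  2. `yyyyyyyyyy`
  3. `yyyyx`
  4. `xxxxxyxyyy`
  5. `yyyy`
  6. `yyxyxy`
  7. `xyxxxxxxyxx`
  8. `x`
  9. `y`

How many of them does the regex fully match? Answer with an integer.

4

1 → match
2 → match
3 → no match
4 → no match
5 → match
6 → no match
7 → no match
8 → match
9 → no match
Total matched: 4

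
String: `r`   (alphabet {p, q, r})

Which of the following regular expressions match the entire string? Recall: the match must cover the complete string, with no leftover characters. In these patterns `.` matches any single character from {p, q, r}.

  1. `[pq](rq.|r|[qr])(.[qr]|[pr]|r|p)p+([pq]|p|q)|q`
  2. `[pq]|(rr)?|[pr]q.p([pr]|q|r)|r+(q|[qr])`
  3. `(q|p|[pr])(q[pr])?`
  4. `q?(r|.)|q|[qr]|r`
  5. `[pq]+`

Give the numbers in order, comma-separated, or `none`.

3, 4

1 → no match
2 → no match
3 → match
4 → match
5 → no match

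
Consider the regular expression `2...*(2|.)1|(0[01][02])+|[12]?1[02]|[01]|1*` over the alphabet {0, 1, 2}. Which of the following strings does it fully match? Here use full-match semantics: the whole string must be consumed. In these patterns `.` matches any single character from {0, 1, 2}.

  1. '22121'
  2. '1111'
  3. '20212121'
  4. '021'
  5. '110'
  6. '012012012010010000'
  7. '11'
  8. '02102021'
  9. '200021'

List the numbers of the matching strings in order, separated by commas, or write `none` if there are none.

1, 2, 3, 5, 6, 7, 9

1 → match
2 → match
3 → match
4 → no match
5 → match
6 → match
7 → match
8 → no match
9 → match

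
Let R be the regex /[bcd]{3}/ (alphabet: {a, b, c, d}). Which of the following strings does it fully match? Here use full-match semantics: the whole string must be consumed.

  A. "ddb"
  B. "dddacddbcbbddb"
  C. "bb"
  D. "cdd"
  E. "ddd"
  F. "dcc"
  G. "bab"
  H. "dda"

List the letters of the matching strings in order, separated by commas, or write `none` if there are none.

A → match
B → no match
C → no match
D → match
E → match
F → match
G → no match
H → no match

A, D, E, F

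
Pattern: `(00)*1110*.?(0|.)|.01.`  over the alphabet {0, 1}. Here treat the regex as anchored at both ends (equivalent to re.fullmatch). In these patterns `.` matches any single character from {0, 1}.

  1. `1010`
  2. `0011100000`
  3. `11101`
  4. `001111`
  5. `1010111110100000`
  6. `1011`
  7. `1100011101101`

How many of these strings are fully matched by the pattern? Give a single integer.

1 → match
2 → match
3 → match
4 → match
5 → no match
6 → match
7 → no match
Total matched: 5

5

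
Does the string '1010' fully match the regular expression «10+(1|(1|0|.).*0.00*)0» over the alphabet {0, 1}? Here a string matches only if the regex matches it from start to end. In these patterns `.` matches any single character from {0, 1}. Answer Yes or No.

Yes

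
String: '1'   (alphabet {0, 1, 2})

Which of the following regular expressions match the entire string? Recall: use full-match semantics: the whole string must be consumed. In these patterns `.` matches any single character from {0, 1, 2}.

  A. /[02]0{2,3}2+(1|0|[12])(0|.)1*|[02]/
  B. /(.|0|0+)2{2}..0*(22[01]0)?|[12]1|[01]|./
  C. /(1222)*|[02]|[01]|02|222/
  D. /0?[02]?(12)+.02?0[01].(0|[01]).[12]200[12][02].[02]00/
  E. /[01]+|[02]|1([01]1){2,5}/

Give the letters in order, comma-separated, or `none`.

A → no match
B → match
C → match
D → no match — must end with '00'
E → match

B, C, E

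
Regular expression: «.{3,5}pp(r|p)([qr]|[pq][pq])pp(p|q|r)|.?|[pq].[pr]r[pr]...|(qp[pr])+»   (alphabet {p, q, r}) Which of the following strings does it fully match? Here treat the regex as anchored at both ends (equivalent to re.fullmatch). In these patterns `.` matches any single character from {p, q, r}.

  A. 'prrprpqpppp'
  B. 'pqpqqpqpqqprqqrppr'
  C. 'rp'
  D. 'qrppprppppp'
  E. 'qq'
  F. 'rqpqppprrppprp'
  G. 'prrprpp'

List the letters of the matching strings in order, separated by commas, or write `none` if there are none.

D

A → no match
B → no match
C → no match
D → match
E → no match
F → no match
G → no match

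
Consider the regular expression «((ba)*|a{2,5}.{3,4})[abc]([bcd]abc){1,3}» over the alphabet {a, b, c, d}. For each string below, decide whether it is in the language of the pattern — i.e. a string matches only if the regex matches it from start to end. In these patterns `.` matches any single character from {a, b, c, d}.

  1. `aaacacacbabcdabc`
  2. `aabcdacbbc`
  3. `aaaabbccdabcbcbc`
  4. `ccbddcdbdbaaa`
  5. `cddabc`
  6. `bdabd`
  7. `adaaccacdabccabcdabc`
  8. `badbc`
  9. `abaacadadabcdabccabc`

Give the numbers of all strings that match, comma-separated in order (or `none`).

1 → match
2 → no match — must end with `abc`
3 → no match — must end with `abc`
4 → no match — must end with `abc`
5 → no match
6 → no match — must end with `abc`
7 → no match
8 → no match — must end with `abc`
9 → no match

1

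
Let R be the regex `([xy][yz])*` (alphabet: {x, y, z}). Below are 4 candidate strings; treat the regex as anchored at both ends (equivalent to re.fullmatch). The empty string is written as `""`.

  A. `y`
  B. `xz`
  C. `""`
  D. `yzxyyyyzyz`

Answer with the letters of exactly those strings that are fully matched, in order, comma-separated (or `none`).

B, C, D

A. `y` → no match
B. `xz` → match
C. `""` → match
D. `yzxyyyyzyz` → match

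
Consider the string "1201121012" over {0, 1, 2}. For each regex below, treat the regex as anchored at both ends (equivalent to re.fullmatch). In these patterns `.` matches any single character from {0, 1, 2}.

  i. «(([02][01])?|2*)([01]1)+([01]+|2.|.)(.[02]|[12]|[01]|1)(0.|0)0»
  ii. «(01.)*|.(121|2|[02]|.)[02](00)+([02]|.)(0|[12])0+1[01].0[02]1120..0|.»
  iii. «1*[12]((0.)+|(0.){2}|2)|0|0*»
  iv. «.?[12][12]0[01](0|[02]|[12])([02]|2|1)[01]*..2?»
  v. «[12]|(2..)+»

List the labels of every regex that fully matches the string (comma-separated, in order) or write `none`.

i → no match — must end with "0"
ii → no match
iii → no match
iv → match
v → no match

iv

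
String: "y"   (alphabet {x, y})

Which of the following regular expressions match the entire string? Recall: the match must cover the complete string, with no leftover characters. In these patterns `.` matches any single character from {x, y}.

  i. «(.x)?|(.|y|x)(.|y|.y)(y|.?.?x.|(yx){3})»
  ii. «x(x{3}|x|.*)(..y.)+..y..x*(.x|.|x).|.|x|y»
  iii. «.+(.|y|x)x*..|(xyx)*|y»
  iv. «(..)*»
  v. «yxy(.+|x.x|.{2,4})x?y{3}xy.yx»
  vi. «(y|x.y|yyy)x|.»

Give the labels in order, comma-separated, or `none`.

i → no match
ii → match
iii → match
iv → no match
v → no match — must start with "yxy"
vi → match

ii, iii, vi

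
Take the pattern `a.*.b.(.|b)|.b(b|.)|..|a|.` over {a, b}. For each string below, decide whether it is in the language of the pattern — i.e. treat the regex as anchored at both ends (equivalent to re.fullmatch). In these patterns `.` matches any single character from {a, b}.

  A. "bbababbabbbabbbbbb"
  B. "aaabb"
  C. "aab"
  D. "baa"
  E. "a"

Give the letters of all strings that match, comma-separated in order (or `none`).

E

A → no match
B → no match
C → no match
D → no match
E → match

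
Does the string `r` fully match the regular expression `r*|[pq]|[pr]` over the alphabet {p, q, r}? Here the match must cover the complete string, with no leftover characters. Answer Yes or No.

Yes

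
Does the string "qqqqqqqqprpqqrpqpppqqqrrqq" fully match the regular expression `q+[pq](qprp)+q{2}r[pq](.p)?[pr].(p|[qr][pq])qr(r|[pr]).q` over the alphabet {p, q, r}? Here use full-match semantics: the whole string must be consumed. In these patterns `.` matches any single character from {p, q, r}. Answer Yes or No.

Yes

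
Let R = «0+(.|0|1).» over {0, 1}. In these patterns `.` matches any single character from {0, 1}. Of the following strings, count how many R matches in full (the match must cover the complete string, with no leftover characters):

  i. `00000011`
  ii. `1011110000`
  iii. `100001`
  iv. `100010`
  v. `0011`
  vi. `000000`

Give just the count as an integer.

i → match
ii → no match — must start with `0`
iii → no match — must start with `0`
iv → no match — must start with `0`
v → match
vi → match
Total matched: 3

3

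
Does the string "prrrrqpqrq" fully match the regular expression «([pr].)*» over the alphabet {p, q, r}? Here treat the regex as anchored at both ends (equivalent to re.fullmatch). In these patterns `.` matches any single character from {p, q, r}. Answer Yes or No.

Yes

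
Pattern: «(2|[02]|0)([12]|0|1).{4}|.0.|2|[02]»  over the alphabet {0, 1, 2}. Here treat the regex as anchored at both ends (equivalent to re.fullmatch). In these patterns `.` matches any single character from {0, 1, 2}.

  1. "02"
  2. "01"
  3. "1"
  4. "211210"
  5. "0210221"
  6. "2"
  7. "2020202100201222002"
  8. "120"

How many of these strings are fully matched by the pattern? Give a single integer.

1. "02" → no match
2. "01" → no match
3. "1" → no match
4. "211210" → match
5. "0210221" → no match
6. "2" → match
7 → no match
8. "120" → no match
Total matched: 2

2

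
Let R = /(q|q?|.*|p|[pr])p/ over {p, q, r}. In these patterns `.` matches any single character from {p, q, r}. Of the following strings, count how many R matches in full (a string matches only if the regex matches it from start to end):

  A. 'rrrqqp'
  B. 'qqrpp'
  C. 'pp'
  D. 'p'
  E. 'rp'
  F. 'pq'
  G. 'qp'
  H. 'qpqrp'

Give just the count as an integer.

A → match
B → match
C → match
D → match
E → match
F → no match — must end with 'p'
G → match
H → match
Total matched: 7

7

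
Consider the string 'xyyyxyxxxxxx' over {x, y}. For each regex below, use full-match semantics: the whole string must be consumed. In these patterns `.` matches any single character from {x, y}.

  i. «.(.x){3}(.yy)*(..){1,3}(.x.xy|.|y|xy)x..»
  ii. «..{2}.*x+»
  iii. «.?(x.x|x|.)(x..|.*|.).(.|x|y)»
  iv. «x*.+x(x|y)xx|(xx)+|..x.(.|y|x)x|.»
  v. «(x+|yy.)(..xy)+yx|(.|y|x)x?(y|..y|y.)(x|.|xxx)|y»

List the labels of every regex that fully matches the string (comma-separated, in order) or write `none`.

ii, iii, iv

i → no match
ii → match
iii → match
iv → match
v → no match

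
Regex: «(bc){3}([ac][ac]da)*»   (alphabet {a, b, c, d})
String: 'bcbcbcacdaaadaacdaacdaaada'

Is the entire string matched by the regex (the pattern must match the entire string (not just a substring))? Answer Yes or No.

Yes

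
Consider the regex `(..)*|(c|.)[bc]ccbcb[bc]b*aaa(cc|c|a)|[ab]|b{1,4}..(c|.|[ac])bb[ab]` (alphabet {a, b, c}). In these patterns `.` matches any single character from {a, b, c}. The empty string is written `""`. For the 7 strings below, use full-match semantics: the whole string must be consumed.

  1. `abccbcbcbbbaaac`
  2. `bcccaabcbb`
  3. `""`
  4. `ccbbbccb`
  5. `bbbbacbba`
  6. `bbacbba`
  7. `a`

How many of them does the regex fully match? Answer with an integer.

7

1 → match
2. `bcccaabcbb` → match
3. `""` → match
4. `ccbbbccb` → match
5. `bbbbacbba` → match
6. `bbacbba` → match
7. `a` → match
Total matched: 7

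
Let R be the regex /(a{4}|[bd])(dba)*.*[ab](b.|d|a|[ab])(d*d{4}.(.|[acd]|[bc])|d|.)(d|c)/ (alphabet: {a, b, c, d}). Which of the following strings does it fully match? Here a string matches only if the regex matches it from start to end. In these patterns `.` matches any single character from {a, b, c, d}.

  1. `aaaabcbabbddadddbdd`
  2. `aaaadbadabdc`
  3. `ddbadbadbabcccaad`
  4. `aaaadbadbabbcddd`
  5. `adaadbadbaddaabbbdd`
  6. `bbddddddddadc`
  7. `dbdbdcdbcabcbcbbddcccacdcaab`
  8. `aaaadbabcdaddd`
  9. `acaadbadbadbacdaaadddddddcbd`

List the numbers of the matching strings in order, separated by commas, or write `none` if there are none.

1 → no match
2 → match
3 → no match
4 → no match
5 → no match
6 → match
7 → no match
8 → match
9 → no match

2, 6, 8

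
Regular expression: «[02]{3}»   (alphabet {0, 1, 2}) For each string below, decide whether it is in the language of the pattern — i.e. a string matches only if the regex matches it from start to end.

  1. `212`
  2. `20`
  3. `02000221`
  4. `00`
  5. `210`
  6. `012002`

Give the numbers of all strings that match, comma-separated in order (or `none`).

1 → no match
2 → no match
3 → no match
4 → no match
5 → no match
6 → no match

none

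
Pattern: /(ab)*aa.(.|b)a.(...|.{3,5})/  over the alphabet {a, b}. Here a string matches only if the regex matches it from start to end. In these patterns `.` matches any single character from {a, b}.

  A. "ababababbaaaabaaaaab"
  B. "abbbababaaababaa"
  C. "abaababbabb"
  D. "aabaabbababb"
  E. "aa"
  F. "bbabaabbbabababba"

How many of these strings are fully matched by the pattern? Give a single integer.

A → no match
B → no match
C → no match
D → no match
E → no match
F → no match
Total matched: 0

0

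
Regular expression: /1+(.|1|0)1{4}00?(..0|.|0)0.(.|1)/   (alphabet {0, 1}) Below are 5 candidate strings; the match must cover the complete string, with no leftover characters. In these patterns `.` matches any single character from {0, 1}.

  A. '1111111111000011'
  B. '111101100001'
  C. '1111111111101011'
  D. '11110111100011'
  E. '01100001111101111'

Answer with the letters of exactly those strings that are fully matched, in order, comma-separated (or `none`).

A, C, D

A → match
B → no match
C → match
D → match
E → no match — must start with '1'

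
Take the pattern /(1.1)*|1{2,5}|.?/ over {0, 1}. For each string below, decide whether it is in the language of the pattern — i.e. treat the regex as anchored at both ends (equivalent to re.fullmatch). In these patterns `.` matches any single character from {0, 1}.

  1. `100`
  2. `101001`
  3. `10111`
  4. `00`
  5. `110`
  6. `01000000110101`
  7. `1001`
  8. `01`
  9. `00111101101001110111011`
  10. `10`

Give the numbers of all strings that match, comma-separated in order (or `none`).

1. `100` → no match
2. `101001` → no match
3. `10111` → no match
4. `00` → no match
5. `110` → no match
6 → no match
7. `1001` → no match
8. `01` → no match
9 → no match
10. `10` → no match

none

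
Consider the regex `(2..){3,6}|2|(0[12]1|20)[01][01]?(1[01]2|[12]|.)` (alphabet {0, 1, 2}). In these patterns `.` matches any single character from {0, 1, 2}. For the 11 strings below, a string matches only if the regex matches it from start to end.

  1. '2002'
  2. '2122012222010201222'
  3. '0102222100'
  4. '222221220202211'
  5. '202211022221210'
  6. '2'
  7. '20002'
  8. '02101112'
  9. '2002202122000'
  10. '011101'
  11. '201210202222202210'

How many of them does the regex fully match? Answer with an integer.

7

1. '2002' → match
2 → no match
3. '0102222100' → no match
4 → match
5 → no match
6. '2' → match
7. '20002' → match
8. '02101112' → match
9 → no match
10. '011101' → match
11 → match
Total matched: 7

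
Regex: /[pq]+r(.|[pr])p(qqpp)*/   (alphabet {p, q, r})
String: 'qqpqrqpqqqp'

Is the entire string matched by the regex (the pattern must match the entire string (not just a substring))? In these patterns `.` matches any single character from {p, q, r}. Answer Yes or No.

No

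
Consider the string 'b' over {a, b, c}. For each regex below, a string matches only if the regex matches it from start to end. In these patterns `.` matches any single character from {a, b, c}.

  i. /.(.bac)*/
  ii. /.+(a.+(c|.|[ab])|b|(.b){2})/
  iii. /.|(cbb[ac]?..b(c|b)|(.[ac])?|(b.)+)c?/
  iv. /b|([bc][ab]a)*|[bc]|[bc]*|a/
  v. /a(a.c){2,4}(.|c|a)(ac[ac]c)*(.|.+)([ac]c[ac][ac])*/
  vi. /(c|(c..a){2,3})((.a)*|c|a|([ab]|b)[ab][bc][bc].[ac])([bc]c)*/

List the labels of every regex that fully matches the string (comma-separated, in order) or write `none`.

i, iii, iv

i → match
ii → no match
iii → match
iv → match
v → no match — must start with 'aa'
vi → no match — must start with 'c'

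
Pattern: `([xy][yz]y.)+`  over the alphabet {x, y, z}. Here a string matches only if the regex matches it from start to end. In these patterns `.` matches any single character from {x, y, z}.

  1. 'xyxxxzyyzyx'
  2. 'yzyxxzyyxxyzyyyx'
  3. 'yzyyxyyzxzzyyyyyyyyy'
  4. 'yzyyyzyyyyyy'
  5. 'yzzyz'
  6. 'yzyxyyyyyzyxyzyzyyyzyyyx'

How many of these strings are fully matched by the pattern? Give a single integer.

1 → no match
2 → no match
3 → no match
4 → match
5 → no match
6 → match
Total matched: 2

2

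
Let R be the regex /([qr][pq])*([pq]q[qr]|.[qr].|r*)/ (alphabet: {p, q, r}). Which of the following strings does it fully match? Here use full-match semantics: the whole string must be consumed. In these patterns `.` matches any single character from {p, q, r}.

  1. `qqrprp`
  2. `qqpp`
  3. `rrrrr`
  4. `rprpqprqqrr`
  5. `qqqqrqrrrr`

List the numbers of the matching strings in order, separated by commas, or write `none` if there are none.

1, 3, 4, 5

1 → match
2 → no match
3 → match
4 → match
5 → match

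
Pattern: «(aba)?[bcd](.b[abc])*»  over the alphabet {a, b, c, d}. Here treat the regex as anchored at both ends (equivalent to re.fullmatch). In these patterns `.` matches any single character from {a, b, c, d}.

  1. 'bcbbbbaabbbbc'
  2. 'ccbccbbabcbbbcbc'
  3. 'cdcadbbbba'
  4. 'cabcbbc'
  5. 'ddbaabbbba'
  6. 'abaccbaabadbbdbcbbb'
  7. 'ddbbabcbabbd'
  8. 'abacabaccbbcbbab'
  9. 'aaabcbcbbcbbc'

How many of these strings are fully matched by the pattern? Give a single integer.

1 → match
2 → match
3 → no match
4 → match
5 → match
6 → match
7 → no match
8 → no match
9 → no match
Total matched: 5

5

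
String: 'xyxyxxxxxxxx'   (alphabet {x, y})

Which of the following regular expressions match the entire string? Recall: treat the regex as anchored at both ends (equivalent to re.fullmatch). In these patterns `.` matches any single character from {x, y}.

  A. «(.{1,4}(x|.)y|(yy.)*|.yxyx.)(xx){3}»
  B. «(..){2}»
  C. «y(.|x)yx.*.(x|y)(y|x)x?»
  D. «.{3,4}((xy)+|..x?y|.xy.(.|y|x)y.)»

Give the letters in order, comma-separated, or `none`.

A → match
B → no match
C → no match — must start with 'y'
D → no match

A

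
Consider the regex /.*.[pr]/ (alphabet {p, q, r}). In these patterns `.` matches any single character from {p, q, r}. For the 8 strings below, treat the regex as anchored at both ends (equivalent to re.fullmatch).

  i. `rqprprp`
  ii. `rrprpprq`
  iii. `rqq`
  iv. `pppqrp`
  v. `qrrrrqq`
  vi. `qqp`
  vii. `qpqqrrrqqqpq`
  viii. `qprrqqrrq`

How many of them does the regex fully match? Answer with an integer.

i → match
ii → no match
iii → no match
iv → match
v → no match
vi → match
vii → no match
viii → no match
Total matched: 3

3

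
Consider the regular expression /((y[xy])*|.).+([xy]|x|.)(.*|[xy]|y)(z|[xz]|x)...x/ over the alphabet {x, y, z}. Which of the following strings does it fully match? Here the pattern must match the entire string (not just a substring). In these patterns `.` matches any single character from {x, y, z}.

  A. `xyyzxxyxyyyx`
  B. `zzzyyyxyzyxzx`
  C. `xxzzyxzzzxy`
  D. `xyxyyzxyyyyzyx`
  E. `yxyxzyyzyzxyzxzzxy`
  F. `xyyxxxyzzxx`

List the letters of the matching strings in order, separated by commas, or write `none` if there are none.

A, B

A → match
B → match
C → no match — must end with `x`
D → no match
E → no match — must end with `x`
F → no match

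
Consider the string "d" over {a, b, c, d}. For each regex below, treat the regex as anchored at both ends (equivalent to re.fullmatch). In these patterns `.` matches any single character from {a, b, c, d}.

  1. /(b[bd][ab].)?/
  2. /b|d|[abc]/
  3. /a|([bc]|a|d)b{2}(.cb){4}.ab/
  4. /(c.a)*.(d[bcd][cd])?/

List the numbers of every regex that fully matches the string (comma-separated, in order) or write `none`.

2, 4

1 → no match
2 → match
3 → no match
4 → match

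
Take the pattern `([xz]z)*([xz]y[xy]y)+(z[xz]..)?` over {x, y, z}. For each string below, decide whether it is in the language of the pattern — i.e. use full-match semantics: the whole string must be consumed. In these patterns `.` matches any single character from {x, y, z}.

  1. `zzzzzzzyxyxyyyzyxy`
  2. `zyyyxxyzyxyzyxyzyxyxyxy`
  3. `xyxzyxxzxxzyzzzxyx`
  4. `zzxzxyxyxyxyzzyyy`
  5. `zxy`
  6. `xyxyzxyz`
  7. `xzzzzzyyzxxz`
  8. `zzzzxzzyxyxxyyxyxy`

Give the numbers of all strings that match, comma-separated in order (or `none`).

1 → match
2 → no match
3 → no match
4 → no match
5 → no match
6 → match
7 → no match
8 → no match

1, 6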